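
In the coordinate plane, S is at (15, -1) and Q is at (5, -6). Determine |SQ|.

d = sqrt((-10)^2 + (-5)^2) = sqrt(125) = 5*sqrt(5)

5*sqrt(5)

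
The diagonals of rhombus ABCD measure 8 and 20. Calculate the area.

Area = (8 * 20) / 2 = 160 / 2 = 80

80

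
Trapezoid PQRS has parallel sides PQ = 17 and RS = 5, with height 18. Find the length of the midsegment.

The midsegment of a trapezoid = (base1 + base2) / 2
midsegment = (17 + 5) / 2
midsegment = 22 / 2
midsegment = 11

11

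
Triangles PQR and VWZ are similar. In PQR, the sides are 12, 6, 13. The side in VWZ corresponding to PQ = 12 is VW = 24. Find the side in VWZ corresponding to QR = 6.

Similar triangles have proportional sides. Setting up the proportion:
VW / PQ = WZ / QR
24 / 12 = WZ / 6
WZ = 6 * 24 / 12 = 12.

12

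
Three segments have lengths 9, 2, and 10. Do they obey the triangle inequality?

Sort the sides: 2, 9, 10.
It suffices to check that the sum of the two smallest exceeds the largest:
2 + 9 = 11 > 10. ✓
Yes, a valid triangle can be formed.

Yes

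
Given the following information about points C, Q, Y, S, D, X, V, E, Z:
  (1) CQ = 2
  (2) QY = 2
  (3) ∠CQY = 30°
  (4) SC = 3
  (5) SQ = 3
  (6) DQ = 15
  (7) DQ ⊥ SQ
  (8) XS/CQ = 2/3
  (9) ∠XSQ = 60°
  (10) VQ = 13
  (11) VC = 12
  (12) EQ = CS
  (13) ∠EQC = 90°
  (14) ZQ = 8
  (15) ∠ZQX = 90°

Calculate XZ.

From the given relations: XS = 2/3·CQ = 2/3·2 ≈ 1.33.
Step 1: By the law of cosines on triangle XSQ: XQ² = 1.33² + 3² − 2·1.33·3·cos(60°) = 6.78, so XQ ≈ 2.6.
Step 2: By the law of cosines on triangle XQZ: XZ² = 2.6² + 8² − 2·2.6·8·cos(90°) = 70.78, so XZ = 7/3·√13.

Therefore, the length of XZ = 7/3·√13.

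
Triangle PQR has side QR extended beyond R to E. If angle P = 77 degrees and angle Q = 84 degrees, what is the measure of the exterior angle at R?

Exterior angle = 77 + 84 = 161 degrees (exterior angle theorem).

161 degrees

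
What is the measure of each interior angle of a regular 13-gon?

Each interior angle of a regular n-gon is (n - 2) * 180 / n.
For n = 13: (13 - 2) * 180 / 13 = 1980/13 = 1980/13 degrees.

1980/13 degrees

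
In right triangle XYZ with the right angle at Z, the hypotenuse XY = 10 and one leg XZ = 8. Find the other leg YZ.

By the Pythagorean theorem: YZ^2 = XY^2 - XZ^2
YZ^2 = 10^2 - 8^2 = 100 - 64 = 36
YZ = sqrt(36) = 6

6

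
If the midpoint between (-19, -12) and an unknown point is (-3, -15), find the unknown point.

Using the midpoint formula: M = ((x1 + x2)/2, (y1 + y2)/2)
We know M = (-3, -15) and A = (-19, -12)
For x: -3 = (-19 + x2)/2, so x2 = 2*-3 - -19 = 13
For y: -15 = (-12 + y2)/2, so y2 = 2*-15 - -12 = -18
C = (13, -18)

(13, -18)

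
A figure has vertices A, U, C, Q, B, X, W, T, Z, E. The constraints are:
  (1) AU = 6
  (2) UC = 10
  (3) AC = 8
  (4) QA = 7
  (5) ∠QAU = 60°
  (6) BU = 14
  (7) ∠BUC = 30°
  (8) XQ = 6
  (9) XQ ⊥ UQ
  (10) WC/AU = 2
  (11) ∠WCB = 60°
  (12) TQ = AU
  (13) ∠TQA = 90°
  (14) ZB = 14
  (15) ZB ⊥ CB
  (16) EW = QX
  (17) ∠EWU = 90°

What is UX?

Step 1: By the law of cosines on triangle UAQ: UQ² = 6² + 7² − 2·6·7·cos(60°) = 43, so UQ = √43.
Step 2: By the law of cosines on triangle UQX: UX² = √43² + 6² − 2·√43·6·cos(90°) = 79, so UX = √79.

Therefore, the length of UX = √79.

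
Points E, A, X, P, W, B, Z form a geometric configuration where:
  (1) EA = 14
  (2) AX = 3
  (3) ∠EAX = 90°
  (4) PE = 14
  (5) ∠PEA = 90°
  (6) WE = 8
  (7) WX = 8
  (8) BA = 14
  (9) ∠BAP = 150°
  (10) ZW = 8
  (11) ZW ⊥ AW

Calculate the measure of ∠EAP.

Step 1: By the law of cosines on triangle AEP: AP² = 14² + 14² − 2·14·14·cos(90°) = 392, so AP = 14·√2.
Step 2: By the inverse law of cosines on triangle EAP: cos(∠EAP) = (14² + (14·√2)² − 14²) / (2·14·14·√2) = 392/554.37 = 0.7071, so ∠EAP = 45°.

Therefore, the measure of angle ∠EAP = 45°.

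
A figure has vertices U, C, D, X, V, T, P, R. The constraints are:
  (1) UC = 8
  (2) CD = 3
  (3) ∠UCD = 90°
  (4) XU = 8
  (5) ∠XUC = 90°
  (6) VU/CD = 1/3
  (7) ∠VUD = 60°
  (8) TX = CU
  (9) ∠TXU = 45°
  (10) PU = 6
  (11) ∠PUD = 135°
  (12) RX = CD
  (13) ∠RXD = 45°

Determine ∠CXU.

Step 1: By the law of cosines on triangle XUC: XC² = 8² + 8² − 2·8·8·cos(90°) = 128, so XC = 8·√2.
Step 2: By the inverse law of cosines on triangle CXU: cos(∠CXU) = ((8·√2)² + 8² − 8²) / (2·8·√2·8) = 128/181.02 = 0.7071, so ∠CXU = 45°.

Therefore, the measure of angle ∠CXU = 45°.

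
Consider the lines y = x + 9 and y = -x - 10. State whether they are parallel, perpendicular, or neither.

Slope of line 1: m1 = 1
Slope of line 2: m2 = -1
m1 * m2 = (1) * (-1) = -1 = -1, so the lines are perpendicular.

Perpendicular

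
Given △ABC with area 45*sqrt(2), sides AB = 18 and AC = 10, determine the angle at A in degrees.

sin(C) = 2 * 45*sqrt(2) / (18 * 10) = sqrt(2)/2, so C = arcsin(sqrt(2)/2) = 45°.
Since sin(180° - C) = sin(C), the obtuse angle 135° gives the same area, so C = 45° or C = 135°.

45° or 135°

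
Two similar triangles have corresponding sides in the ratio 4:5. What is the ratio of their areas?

Area ratio = (side ratio)^2 = (4/5)^2 = 16:25.

16:25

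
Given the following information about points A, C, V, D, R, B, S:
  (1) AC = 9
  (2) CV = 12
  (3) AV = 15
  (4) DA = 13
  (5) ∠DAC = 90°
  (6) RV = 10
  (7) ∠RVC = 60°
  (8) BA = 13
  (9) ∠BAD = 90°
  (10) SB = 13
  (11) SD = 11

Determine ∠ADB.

Step 1: By the law of cosines on triangle DAB: DB² = 13² + 13² − 2·13·13·cos(90°) = 338, so DB = 13·√2.
Step 2: By the inverse law of cosines on triangle ADB: cos(∠ADB) = (13² + (13·√2)² − 13²) / (2·13·13·√2) = 338/478 = 0.7071, so ∠ADB = 45°.

Therefore, the measure of angle ∠ADB = 45°.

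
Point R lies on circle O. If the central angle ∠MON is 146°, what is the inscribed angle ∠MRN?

An inscribed angle intercepts an arc from a point on the circle, while the central angle intercepts the same arc from the center.
The inscribed angle is always half the central angle: 146° / 2 = 73°.

73°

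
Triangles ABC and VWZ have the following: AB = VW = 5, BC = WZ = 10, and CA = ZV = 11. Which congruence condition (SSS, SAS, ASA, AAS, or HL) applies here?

Consider the given information: AB = VW = 5, BC = WZ = 10, and CA = ZV = 11
This is not AAS or HL: AAS requires two angles and a non-included side. HL only applies to right triangles with matching hypotenuse and leg.
The correct criterion is SSS. All three pairs of corresponding sides are equal (Side-Side-Side).

SSS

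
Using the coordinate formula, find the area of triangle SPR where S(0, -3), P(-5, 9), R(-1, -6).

Shoelace: Area = (1/2)|0(9--6) + -5(-6--3) + -1(-3-9)| = (1/2)(27) = 27/2

27/2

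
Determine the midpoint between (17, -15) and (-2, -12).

The midpoint is the point halfway along the segment.
Move half the horizontal distance: 17 + (-2 - 17)/2 = 17 + -19/2 = 15/2
Move half the vertical distance: -15 + (-12 - -15)/2 = -15 + 3/2 = -27/2
Midpoint = (15/2, -27/2)

(15/2, -27/2)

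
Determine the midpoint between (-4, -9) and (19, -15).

The midpoint is the average of the coordinates:
x: (-4 + 19)/2 = 15/2
y: (-9 + -15)/2 = -12
Midpoint = (15/2, -12)

(15/2, -12)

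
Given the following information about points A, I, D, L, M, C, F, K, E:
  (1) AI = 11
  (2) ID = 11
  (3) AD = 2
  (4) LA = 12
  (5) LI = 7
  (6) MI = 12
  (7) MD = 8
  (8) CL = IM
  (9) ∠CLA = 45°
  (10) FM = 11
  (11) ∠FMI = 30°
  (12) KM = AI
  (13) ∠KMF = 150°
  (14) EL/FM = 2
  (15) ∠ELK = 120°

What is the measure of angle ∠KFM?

From the given relations: KM = AI = 11.
Step 1: By the law of cosines on triangle FMK: FK² = 11² + 11² − 2·11·11·cos(150°) = 451.58, so FK ≈ 21.25.
Step 2: By the inverse law of cosines on triangle KFM: cos(∠KFM) = (21.25² + 11² − 11²) / (2·21.25·11) = 451.58/467.51 = 0.9659, so ∠KFM = 15°.

Therefore, the measure of angle ∠KFM = 15°.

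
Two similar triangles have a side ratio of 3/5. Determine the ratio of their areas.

The ratio of areas of similar triangles equals the square of the side ratio.
Side ratio = 3:5
Area ratio = (3/5)^2 = 9/25 = 9:25

9:25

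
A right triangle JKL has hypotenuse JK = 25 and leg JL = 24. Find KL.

By the Pythagorean theorem: KL^2 = JK^2 - JL^2
KL^2 = 25^2 - 24^2 = 625 - 576 = 49
KL = sqrt(49) = 7

7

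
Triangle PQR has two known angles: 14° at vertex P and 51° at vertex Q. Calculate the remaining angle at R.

The interior angles sum to 180°: angle R = 180 - 14 - 51 = 115°.
The triangle is obtuse (angles 14°, 51°, 115°).

115 degrees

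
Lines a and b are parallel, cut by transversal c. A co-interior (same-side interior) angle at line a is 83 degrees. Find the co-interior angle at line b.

Co-interior (same-side interior) angles are between the parallel lines on the same side of the transversal.
Unlike corresponding or alternate interior angles, they are supplementary rather than equal.
So the angle = 180 - 83 = 97 degrees.

97 degrees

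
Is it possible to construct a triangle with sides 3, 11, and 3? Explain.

No.
The triangle inequality is violated: 3 + 3 = 6 ≤ 11.
These lengths cannot form a triangle.

No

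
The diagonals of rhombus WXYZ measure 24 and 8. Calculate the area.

Area = (24 * 8) / 2 = 192 / 2 = 96

96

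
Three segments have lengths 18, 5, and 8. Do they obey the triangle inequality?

Check the triangle inequality: 5 + 8 = 13 ≤ 18.
Since the sum of two sides does not exceed the third, no triangle can be formed.

No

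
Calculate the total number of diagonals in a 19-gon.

Each of the 19 vertices connects to 16 non-adjacent vertices via diagonals.
Total connections = 19 × 16 = 304, but each diagonal is counted twice.
Number of diagonals = 304 / 2 = 152.

152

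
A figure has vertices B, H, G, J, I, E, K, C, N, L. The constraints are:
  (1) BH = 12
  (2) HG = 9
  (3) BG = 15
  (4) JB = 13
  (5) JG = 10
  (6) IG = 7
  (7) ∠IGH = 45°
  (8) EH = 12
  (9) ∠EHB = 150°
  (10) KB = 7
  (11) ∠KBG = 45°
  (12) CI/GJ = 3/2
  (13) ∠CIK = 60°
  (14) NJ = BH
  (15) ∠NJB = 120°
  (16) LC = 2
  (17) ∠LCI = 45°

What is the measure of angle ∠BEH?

Step 1: By the law of cosines on triangle EHB: EB² = 12² + 12² − 2·12·12·cos(150°) = 537.42, so EB ≈ 23.18.
Step 2: By the inverse law of cosines on triangle BEH: cos(∠BEH) = (23.18² + 12² − 12²) / (2·23.18·12) = 537.42/556.37 = 0.9659, so ∠BEH = 15°.

Therefore, the measure of angle ∠BEH = 15°.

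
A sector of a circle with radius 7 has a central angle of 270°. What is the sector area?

Sector area = π(7²)(3/4) = 147*pi/4

147*pi/4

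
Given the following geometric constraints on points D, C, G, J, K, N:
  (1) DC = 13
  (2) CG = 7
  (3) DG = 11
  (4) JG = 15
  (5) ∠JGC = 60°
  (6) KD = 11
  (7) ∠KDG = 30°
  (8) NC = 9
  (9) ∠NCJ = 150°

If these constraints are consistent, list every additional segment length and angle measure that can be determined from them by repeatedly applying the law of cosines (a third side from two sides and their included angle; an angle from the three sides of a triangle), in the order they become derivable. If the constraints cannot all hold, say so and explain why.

The constraints are consistent. Derivable facts, in order:
After 1 step:
- CJ = 13
- GK ≈ 5.69
- ∠CDG = 32.58°
- ∠CGD = 89.63°
- ∠DCG = 57.79°
After 2 steps:
- JN ≈ 21.28
- ∠CJG = 27.8°
- ∠DGK = 75°
- ∠DKG = 75°
- ∠GCJ = 92.2°
After 3 steps:
- ∠CJN = 12.21°
- ∠CNJ = 17.79°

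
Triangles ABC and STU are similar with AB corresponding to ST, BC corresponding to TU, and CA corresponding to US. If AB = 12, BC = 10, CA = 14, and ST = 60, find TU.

k = 60/12 = 5. TU = 5 * 10 = 50.

50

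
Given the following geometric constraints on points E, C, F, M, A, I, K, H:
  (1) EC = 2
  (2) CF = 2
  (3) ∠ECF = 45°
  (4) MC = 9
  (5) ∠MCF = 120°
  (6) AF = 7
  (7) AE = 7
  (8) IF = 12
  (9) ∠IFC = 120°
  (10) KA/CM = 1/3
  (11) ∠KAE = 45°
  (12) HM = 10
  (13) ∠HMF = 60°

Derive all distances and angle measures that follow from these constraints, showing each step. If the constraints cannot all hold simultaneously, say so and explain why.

The constraints are consistent.

From the given relations:
  KA = 1/3·CM = 1/3·9 = 3

Step 1: From EC = 2, CF = 2, and ∠ECF = 45°, by the law of cosines:
  EF² = EC² + CF² - 2·EC·CF·cos(45°) = 4 + 4 - 5.657 = 2.343
  EF ≈ 1.53

Step 2: From EA = 7, AK = 3, and ∠EAK = 45°, by the law of cosines:
  EK² = EA² + AK² - 2·EA·AK·cos(45°) = 49 + 9 - 29.7 = 28.3
  EK ≈ 5.32

Step 3: From CF = 2, FI = 12, and ∠CFI = 120°, by the law of cosines:
  CI² = CF² + FI² - 2·CF·FI·cos(120°) = 4 + 144 + 24 = 172
  CI = 2·√43

Step 4: From FC = 2, CM = 9, and ∠FCM = 120°, by the law of cosines:
  FM² = FC² + CM² - 2·FC·CM·cos(120°) = 4 + 81 + 18 = 103
  FM = √103

Step 5: From FM = √103, MH = 10, and ∠FMH = 60°, by the law of cosines:
  FH² = FM² + MH² - 2·FM·MH·cos(60°) = 103 + 100 - 101.5 = 101.5
  FH ≈ 10.08

Step 6: From EA = 7, EF = 1.53, AF = 7, by the inverse law of cosines:
  cos(∠AEF) = (EA² + EF² - AF²) / (2·EA·EF)
  ∠AEF = 83.72°

Step 7: From EA = 7, EK = 5.32, AK = 3, by the inverse law of cosines:
  cos(∠AEK) = (EA² + EK² - AK²) / (2·EA·EK)
  ∠AEK = 23.5°

Step 8: From EC = 2, EF = 1.53, CF = 2, by the inverse law of cosines:
  cos(∠CEF) = (EC² + EF² - CF²) / (2·EC·EF)
  ∠CEF = 67.5°

Step 9: From CF = 2, CI = 2·√43, FI = 12, by the inverse law of cosines:
  cos(∠FCI) = (CF² + CI² - FI²) / (2·CF·CI)
  ∠FCI = 52.41°

Step 10: From FA = 7, FE = 1.53, AE = 7, by the inverse law of cosines:
  cos(∠AFE) = (FA² + FE² - AE²) / (2·FA·FE)
  ∠AFE = 83.72°

Step 11: From FC = 2, FE = 1.53, CE = 2, by the inverse law of cosines:
  cos(∠CFE) = (FC² + FE² - CE²) / (2·FC·FE)
  ∠CFE = 67.5°

Step 12: From FC = 2, FM = √103, CM = 9, by the inverse law of cosines:
  cos(∠CFM) = (FC² + FM² - CM²) / (2·FC·FM)
  ∠CFM = 50.17°

Step 13: From MC = 9, MF = √103, CF = 2, by the inverse law of cosines:
  cos(∠CMF) = (MC² + MF² - CF²) / (2·MC·MF)
  ∠CMF = 9.83°

Step 14: From AE = 7, AF = 7, EF = 1.53, by the inverse law of cosines:
  cos(∠EAF) = (AE² + AF² - EF²) / (2·AE·AF)
  ∠EAF = 12.55°

Step 15: From IC = 2·√43, IF = 12, CF = 2, by the inverse law of cosines:
  cos(∠CIF) = (IC² + IF² - CF²) / (2·IC·IF)
  ∠CIF = 7.59°

Step 16: From KA = 3, KE = 5.32, AE = 7, by the inverse law of cosines:
  cos(∠AKE) = (KA² + KE² - AE²) / (2·KA·KE)
  ∠AKE = 111.5°

Step 17: From FH = 10.08, FM = √103, HM = 10, by the inverse law of cosines:
  cos(∠HFM) = (FH² + FM² - HM²) / (2·FH·FM)
  ∠HFM = 59.27°

Step 18: From HF = 10.08, HM = 10, FM = √103, by the inverse law of cosines:
  cos(∠FHM) = (HF² + HM² - FM²) / (2·HF·HM)
  ∠FHM = 60.73°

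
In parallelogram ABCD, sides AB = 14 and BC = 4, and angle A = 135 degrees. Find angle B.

Consecutive angles are supplementary: angle B = 180 - 135 = 45 degrees.

45 degrees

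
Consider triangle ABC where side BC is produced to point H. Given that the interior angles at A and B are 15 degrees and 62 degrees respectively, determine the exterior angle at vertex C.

Exterior angle = 15 + 62 = 77 degrees (exterior angle theorem).

77 degrees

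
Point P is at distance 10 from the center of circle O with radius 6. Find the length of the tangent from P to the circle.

The tangent, radius, and line from the external point to the center form a right triangle.
The right angle is where the tangent meets the radius.
By the Pythagorean theorem: tangent² + 6² = 10²
tangent² = 100 - 36 = 64
tangent = 8

8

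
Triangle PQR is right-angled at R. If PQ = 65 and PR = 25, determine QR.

QR = sqrt(65^2 - 25^2) = sqrt(3600) = 60

60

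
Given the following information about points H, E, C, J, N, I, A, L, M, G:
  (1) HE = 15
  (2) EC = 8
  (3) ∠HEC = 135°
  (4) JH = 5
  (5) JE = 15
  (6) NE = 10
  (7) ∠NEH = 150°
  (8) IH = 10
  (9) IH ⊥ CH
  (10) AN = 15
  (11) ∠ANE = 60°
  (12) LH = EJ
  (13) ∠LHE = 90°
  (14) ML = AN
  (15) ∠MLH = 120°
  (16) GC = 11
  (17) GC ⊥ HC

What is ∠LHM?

From the given relations: LH = EJ = 15; ML = AN = 15.
Step 1: By the law of cosines on triangle HLM: HM² = 15² + 15² − 2·15·15·cos(120°) = 675, so HM = 15·√3.
Step 2: By the inverse law of cosines on triangle LHM: cos(∠LHM) = (15² + (15·√3)² − 15²) / (2·15·15·√3) = 675/779.42 = 0.866, so ∠LHM = 30°.

Therefore, the measure of angle ∠LHM = 30°.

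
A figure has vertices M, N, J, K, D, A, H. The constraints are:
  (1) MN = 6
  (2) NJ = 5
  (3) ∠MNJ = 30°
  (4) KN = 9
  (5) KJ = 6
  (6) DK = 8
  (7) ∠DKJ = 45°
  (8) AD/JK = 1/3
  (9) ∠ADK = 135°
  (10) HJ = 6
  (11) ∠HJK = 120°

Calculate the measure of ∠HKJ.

Step 1: By the law of cosines on triangle KJH: KH² = 6² + 6² − 2·6·6·cos(120°) = 108, so KH = 6·√3.
Step 2: By the inverse law of cosines on triangle HKJ: cos(∠HKJ) = ((6·√3)² + 6² − 6²) / (2·6·√3·6) = 108/124.71 = 0.866, so ∠HKJ = 30°.

Therefore, the measure of angle ∠HKJ = 30°.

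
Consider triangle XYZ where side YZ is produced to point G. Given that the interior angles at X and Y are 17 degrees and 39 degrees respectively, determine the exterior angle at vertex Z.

By the exterior angle theorem, an exterior angle of a triangle equals the sum of the two remote interior angles.
Exterior angle = angle X + angle Y
Exterior angle = 17 + 39 = 56 degrees

56 degrees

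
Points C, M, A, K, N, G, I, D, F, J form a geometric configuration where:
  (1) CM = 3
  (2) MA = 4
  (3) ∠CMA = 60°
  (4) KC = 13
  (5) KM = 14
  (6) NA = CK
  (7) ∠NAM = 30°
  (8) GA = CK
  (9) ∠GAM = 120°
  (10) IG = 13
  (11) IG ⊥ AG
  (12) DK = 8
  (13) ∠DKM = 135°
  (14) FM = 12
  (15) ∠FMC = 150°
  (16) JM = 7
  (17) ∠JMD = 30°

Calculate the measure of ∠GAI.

From the given relations: GA = CK = 13.
Step 1: By the law of cosines on triangle AGI: AI² = 13² + 13² − 2·13·13·cos(90°) = 338, so AI = 13·√2.
Step 2: By the inverse law of cosines on triangle GAI: cos(∠GAI) = (13² + (13·√2)² − 13²) / (2·13·13·√2) = 338/478 = 0.7071, so ∠GAI = 45°.

Therefore, the measure of angle ∠GAI = 45°.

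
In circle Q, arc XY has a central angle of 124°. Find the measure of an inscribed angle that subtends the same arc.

By the inscribed angle theorem, the inscribed angle is half the central angle.
Inscribed angle = 124° / 2 = 62°

62°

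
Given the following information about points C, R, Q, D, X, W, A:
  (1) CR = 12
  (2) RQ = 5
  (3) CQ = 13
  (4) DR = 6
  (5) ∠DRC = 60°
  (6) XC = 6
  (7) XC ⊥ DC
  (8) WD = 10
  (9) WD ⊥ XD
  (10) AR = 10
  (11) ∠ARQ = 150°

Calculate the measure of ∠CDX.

Step 1: By the law of cosines on triangle DRC: DC² = 6² + 12² − 2·6·12·cos(60°) = 108, so DC = 6·√3.
Step 2: By the law of cosines on triangle DCX: DX² = (6·√3)² + 6² − 2·6·√3·6·cos(90°) = 144, so DX = 12.
Step 3: By the inverse law of cosines on triangle CDX: cos(∠CDX) = ((6·√3)² + 12² − 6²) / (2·6·√3·12) = 216/249.42 = 0.866, so ∠CDX = 30°.

Therefore, the measure of angle ∠CDX = 30°.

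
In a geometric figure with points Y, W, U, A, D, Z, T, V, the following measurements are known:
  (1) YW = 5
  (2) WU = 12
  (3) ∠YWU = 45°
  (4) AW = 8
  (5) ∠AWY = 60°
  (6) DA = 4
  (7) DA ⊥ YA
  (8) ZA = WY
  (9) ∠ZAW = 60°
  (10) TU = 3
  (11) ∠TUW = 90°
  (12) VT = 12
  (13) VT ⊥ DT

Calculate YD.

Step 1: By the law of cosines on triangle AWY: AY² = 8² + 5² − 2·8·5·cos(60°) = 49, so AY = 7.
Step 2: By the law of cosines on triangle YAD: YD² = 7² + 4² − 2·7·4·cos(90°) = 65, so YD = √65.

Therefore, the length of YD = √65.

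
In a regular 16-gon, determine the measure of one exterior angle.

Each exterior angle of a regular n-gon is 360 / n.
For n = 16: 360 / 16 = 45/2 degrees.

45/2 degrees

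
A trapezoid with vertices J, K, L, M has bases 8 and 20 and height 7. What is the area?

Area of a trapezoid = (base1 + base2) * height / 2
Area = (8 + 20) * 7 / 2
Area = 28 * 7 / 2
Area = 196 / 2
Area = 98

98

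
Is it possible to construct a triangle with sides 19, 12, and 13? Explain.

Check all three triangle inequalities:
19 + 12 = 31 > 13 ✓
19 + 13 = 32 > 12 ✓
12 + 13 = 25 > 19 ✓
All conditions hold, so these sides form a valid triangle.

Yes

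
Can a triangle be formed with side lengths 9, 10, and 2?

Sort the sides: 2, 9, 10.
It suffices to check that the sum of the two smallest exceeds the largest:
2 + 9 = 11 > 10. ✓
Yes, a valid triangle can be formed.

Yes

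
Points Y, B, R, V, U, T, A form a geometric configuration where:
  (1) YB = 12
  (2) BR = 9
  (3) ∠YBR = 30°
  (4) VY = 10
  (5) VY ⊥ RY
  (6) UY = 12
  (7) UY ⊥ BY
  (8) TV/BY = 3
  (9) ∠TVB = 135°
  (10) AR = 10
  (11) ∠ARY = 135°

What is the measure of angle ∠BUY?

Step 1: By the law of cosines on triangle UYB: UB² = 12² + 12² − 2·12·12·cos(90°) = 288, so UB = 12·√2.
Step 2: By the inverse law of cosines on triangle BUY: cos(∠BUY) = ((12·√2)² + 12² − 12²) / (2·12·√2·12) = 288/407.29 = 0.7071, so ∠BUY = 45°.

Therefore, the measure of angle ∠BUY = 45°.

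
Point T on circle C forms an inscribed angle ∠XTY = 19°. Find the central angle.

Central angle = 2 × 19° = 38° (inscribed angle theorem).

38°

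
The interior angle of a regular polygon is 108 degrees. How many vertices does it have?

Each interior angle of a regular n-gon is (n - 2) * 180 / n.
Setting this equal to 108:
(n - 2) * 180 / n = 108
Each exterior angle = 180 - 108 = 72 degrees.
Since exterior angles sum to 360: n = 360 / 72 = 5.

5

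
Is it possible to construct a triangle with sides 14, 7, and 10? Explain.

Check all three triangle inequalities:
14 + 7 = 21 > 10 ✓
14 + 10 = 24 > 7 ✓
7 + 10 = 17 > 14 ✓
All conditions hold, so these sides form a valid triangle.

Yes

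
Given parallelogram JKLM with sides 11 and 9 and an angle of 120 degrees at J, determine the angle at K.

In a parallelogram, consecutive angles are supplementary (sum to 180°).
angle K = 180 - angle J
angle K = 180 - 120
angle K = 60 degrees

60 degrees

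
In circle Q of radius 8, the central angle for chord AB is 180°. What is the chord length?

Chord length = 2r sin(θ/2)
= 2 × 8 × sin(180°/2)
= 2 × 8 × sin(90°)
= 16

16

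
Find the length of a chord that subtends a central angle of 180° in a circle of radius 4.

Drop a perpendicular from the center to the chord, bisecting both the chord and the central angle.
Each half-chord = r sin(θ/2) = 4 sin(90°).
The full chord = 2 × 4 × sin(90°) = 8.

8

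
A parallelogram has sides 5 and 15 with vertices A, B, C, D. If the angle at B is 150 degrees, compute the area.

Area = 5 * 15 * sin(150°) = 75 * 1/2 = 75/2

75/2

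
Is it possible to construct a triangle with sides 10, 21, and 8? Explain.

The longest side is 21. The other two sides sum to 8 + 10 = 18.
Since 18 ≤ 21, the two shorter sides cannot reach around to close the triangle.

No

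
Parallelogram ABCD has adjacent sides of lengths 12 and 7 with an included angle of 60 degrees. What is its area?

Area = a * b * sin(theta)
Area = 12 * 7 * sin(60 degrees)
Area = 84 * sqrt(3)/2
Area = 42*sqrt(3)

42*sqrt(3)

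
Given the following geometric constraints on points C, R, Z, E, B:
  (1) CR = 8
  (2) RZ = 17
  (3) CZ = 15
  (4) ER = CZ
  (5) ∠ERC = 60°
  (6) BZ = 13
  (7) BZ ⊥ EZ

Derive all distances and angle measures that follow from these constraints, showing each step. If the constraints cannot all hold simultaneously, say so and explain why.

The constraints are consistent.

From the given relations:
  ER = CZ = 15

Step 1: From CR = 8, RE = 15, and ∠CRE = 60°, by the law of cosines:
  CE² = CR² + RE² - 2·CR·RE·cos(60°) = 64 + 225 - 120 = 169
  CE = 13

Step 2: From CR = 8, CZ = 15, RZ = 17, by the inverse law of cosines:
  cos(∠RCZ) = (CR² + CZ² - RZ²) / (2·CR·CZ)
  ∠RCZ = 90°

Step 3: From RC = 8, RZ = 17, CZ = 15, by the inverse law of cosines:
  cos(∠CRZ) = (RC² + RZ² - CZ²) / (2·RC·RZ)
  ∠CRZ = 61.93°

Step 4: From ZC = 15, ZR = 17, CR = 8, by the inverse law of cosines:
  cos(∠CZR) = (ZC² + ZR² - CR²) / (2·ZC·ZR)
  ∠CZR = 28.07°

Step 5: From CE = 13, CR = 8, ER = 15, by the inverse law of cosines:
  cos(∠ECR) = (CE² + CR² - ER²) / (2·CE·CR)
  ∠ECR = 87.8°

Step 6: From EC = 13, ER = 15, CR = 8, by the inverse law of cosines:
  cos(∠CER) = (EC² + ER² - CR²) / (2·EC·ER)
  ∠CER = 32.2°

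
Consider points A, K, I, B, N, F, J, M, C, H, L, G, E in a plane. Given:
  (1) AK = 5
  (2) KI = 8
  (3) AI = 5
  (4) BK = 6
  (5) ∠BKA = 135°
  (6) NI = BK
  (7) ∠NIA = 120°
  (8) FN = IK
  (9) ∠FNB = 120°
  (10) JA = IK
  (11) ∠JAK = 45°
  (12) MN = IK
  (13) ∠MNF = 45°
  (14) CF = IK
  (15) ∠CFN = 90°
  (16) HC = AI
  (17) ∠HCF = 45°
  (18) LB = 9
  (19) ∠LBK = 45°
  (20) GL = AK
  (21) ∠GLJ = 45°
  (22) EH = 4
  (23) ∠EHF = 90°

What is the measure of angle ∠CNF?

From the given relations: FN = IK = 8; CF = IK = 8.
Step 1: By the law of cosines on triangle NFC: NC² = 8² + 8² − 2·8·8·cos(90°) = 128, so NC = 8·√2.
Step 2: By the inverse law of cosines on triangle CNF: cos(∠CNF) = ((8·√2)² + 8² − 8²) / (2·8·√2·8) = 128/181.02 = 0.7071, so ∠CNF = 45°.

Therefore, the measure of angle ∠CNF = 45°.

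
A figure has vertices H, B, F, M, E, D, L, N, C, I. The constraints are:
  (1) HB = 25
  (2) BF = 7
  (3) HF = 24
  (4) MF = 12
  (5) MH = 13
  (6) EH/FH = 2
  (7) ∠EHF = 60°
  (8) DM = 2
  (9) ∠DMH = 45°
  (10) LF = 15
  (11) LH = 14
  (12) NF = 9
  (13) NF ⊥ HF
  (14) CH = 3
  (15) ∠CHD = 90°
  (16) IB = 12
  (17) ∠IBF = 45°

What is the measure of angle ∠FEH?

From the given relations: EH = 2·FH = 2·24 = 48.
Step 1: By the law of cosines on triangle EHF: EF² = 48² + 24² − 2·48·24·cos(60°) = 1728, so EF ≈ 41.57.
Step 2: By the inverse law of cosines on triangle FEH: cos(∠FEH) = (41.57² + 48² − 24²) / (2·41.57·48) = 3456/3990.65 = 0.866, so ∠FEH = 30°.

Therefore, the measure of angle ∠FEH = 30°.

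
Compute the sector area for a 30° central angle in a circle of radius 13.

The full circle has area πr² = π(13)² = 169*pi.
The sector covers 30° out of 360°, a fraction of 1/12.
Sector area = 169*pi × 1/12 = 169*pi/12.

169*pi/12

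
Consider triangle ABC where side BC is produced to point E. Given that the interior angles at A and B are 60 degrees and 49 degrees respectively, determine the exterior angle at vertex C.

The interior angle at C is 180 - 60 - 49 = 71 degrees.
The exterior angle and interior angle at C are supplementary:
Exterior angle = 180 - 71 = 109 degrees.

109 degrees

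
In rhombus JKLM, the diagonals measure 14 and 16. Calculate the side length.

The diagonals of a rhombus bisect each other at right angles.
Half-diagonals: 14/2 = 7 and 16/2 = 8
side = sqrt(7^2 + 8^2)
side = sqrt(49 + 64)
side = sqrt(113)

sqrt(113)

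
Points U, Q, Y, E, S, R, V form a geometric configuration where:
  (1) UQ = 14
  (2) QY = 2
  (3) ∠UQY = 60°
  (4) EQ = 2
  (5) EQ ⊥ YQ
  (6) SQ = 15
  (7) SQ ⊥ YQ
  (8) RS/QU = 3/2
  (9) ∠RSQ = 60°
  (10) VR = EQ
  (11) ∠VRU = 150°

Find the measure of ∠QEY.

Step 1: By the law of cosines on triangle EQY: EY² = 2² + 2² − 2·2·2·cos(90°) = 8, so EY = 2·√2.
Step 2: By the inverse law of cosines on triangle QEY: cos(∠QEY) = (2² + (2·√2)² − 2²) / (2·2·2·√2) = 8/11.31 = 0.7071, so ∠QEY = 45°.

Therefore, the measure of angle ∠QEY = 45°.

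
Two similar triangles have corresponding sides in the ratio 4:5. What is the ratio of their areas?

Area scales with the square of linear dimensions. If every length is multiplied by 4/5, then the area is multiplied by (4/5)^2 = 16/25.
The area ratio is 16:25.

16:25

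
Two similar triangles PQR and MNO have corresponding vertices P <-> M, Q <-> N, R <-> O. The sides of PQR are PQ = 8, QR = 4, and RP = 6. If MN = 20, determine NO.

k = 20/8 = 5/2. NO = 5/2 * 4 = 10.

10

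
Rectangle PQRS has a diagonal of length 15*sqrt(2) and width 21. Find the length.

b = sqrt(d^2 - a^2) = sqrt(450 - 441) = sqrt(9) = 3

3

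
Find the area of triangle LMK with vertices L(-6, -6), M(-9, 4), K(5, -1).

The Shoelace formula computes the area from vertex coordinates by summing cross products.
For vertices (-6,-6), (-9,4), (5,-1):
Signed sum = -6*4 - -9*-6 + -9*-1 - 5*4 + 5*-6 - -6*-1
= -78 + -11 + -36 = -125
Area = (1/2)|-125| = 125/2.

125/2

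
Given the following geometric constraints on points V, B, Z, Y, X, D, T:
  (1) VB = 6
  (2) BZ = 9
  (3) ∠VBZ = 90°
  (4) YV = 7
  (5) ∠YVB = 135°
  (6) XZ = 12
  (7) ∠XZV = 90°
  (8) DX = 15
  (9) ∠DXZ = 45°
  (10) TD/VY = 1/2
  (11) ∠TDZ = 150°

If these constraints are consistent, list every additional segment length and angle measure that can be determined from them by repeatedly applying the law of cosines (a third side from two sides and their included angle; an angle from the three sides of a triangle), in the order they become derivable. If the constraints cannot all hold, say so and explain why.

The constraints are consistent. Derivable facts, in order:
After 1 step:
- BY ≈ 12.02
- VZ = 3·√13
- ZD ≈ 10.7
After 2 steps:
- VX = 3·√29
- ZT ≈ 13.84
- ∠BVZ = 56.31°
- ∠BYV = 20.68°
- ∠BZV = 33.69°
- ∠DZX = 82.52°
- ∠VBY = 24.32°
- ∠XDZ = 52.48°
After 3 steps:
- ∠DTZ = 22.74°
- ∠DZT = 7.26°
- ∠VXZ = 42.03°
- ∠XVZ = 47.97°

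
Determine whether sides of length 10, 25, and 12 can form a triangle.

Check the triangle inequality: 10 + 12 = 22 ≤ 25.
Since the sum of two sides does not exceed the third, no triangle can be formed.

No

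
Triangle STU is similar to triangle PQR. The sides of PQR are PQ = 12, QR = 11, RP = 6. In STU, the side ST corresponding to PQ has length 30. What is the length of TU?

Since the triangles are similar, the ratio of corresponding sides is constant.
Scale factor k = ST / PQ = 30 / 12 = 5/2
TU = k * QR = 5/2 * 11 = 55/2

55/2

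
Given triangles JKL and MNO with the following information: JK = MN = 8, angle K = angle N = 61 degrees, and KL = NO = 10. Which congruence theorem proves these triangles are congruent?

The given information provides:
JK = MN = 8, angle K = angle N = 61 degrees, and KL = NO = 10
This matches the SAS congruence theorem.
Two pairs of corresponding sides and the included angle are equal (Side-Angle-Side).

SAS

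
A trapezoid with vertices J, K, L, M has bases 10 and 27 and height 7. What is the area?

Area = (10 + 27) * 7 / 2 = 259 / 2 = 259/2

259/2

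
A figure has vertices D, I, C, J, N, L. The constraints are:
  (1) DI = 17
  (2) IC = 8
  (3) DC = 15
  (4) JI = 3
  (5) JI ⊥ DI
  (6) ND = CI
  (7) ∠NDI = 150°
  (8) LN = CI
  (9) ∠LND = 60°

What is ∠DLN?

From the given relations: LN = CI = 8; ND = CI = 8.
Step 1: By the law of cosines on triangle LND: LD² = 8² + 8² − 2·8·8·cos(60°) = 64, so LD = 8.
Step 2: By the inverse law of cosines on triangle DLN: cos(∠DLN) = (8² + 8² − 8²) / (2·8·8) = 64/128 = 0.5, so ∠DLN = 60°.

Therefore, the measure of angle ∠DLN = 60°.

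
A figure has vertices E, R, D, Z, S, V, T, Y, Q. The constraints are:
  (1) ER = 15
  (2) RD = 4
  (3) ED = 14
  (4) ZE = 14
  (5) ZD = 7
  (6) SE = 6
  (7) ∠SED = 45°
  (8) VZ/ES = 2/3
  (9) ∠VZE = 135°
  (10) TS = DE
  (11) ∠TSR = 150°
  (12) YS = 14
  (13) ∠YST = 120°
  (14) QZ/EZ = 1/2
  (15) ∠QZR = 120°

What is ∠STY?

From the given relations: TS = DE = 14.
Step 1: By the law of cosines on triangle TSY: TY² = 14² + 14² − 2·14·14·cos(120°) = 588, so TY = 14·√3.
Step 2: By the inverse law of cosines on triangle STY: cos(∠STY) = (14² + (14·√3)² − 14²) / (2·14·14·√3) = 588/678.96 = 0.866, so ∠STY = 30°.

Therefore, the measure of angle ∠STY = 30°.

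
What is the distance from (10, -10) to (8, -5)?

d = sqrt((8 - 10)^2 + (-5 - -10)^2)
d = sqrt(-2^2 + 5^2)
d = sqrt(4 + 25)
d = sqrt(29)

sqrt(29)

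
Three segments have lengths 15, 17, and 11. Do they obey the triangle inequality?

Check all three triangle inequalities:
15 + 17 = 32 > 11 ✓
15 + 11 = 26 > 17 ✓
17 + 11 = 28 > 15 ✓
All conditions hold, so these sides form a valid triangle.

Yes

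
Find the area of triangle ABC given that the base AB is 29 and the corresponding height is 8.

A triangle's area is half the area of a rectangle with the same base and height.
Area = (1/2) * 29 * 8 = 116.

116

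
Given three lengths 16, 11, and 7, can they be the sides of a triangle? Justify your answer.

Sort the sides: 7, 11, 16.
It suffices to check that the sum of the two smallest exceeds the largest:
7 + 11 = 18 > 16. ✓
Yes, a valid triangle can be formed.

Yes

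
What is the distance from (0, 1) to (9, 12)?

d = sqrt((9)^2 + (11)^2) = sqrt(202)

sqrt(202)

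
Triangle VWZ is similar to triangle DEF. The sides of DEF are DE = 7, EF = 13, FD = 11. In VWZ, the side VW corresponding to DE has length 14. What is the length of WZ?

Since the triangles are similar, the ratio of corresponding sides is constant.
Scale factor k = VW / DE = 14 / 7 = 2
WZ = k * EF = 2 * 13 = 26

26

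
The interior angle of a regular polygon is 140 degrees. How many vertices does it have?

Exterior angle = 180 - 140 = 40. n = 360 / 40 = 9.

9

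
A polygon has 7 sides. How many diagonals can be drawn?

Total line segments between 7 vertices = C(7,2) = 21.
Subtract the 7 sides: 21 - 7 = 14 diagonals.

14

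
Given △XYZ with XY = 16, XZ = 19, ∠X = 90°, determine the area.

Area = (1/2)(16)(19) sin(90°) = (1/2)(16)(19)(1) = 152

152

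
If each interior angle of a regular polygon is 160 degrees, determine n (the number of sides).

Exterior angle = 180 - 160 = 20. n = 360 / 20 = 18.

18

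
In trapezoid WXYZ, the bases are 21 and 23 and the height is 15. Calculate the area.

Area of a trapezoid = (base1 + base2) * height / 2
Area = (21 + 23) * 15 / 2
Area = 44 * 15 / 2
Area = 660 / 2
Area = 330

330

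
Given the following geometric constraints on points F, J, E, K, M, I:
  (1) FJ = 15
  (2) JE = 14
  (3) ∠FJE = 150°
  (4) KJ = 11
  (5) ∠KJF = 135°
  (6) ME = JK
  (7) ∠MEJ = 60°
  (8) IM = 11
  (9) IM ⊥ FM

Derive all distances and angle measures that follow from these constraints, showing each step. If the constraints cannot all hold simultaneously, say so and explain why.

The constraints are consistent.

From the given relations:
  ME = JK = 11

Step 1: From FJ = 15, JE = 14, and ∠FJE = 150°, by the law of cosines:
  FE² = FJ² + JE² - 2·FJ·JE·cos(150°) = 225 + 196 + 363.7 = 784.7
  FE ≈ 28.01

Step 2: From FJ = 15, JK = 11, and ∠FJK = 135°, by the law of cosines:
  FK² = FJ² + JK² - 2·FJ·JK·cos(135°) = 225 + 121 + 233.3 = 579.3
  FK ≈ 24.07

Step 3: From JE = 14, EM = 11, and ∠JEM = 60°, by the law of cosines:
  JM² = JE² + EM² - 2·JE·EM·cos(60°) = 196 + 121 - 154 = 163
  JM = √163

Step 4: From FE = 28.01, FJ = 15, EJ = 14, by the inverse law of cosines:
  cos(∠EFJ) = (FE² + FJ² - EJ²) / (2·FE·FJ)
  ∠EFJ = 14.47°

Step 5: From FJ = 15, FK = 24.07, JK = 11, by the inverse law of cosines:
  cos(∠JFK) = (FJ² + FK² - JK²) / (2·FJ·FK)
  ∠JFK = 18.85°

Step 6: From JE = 14, JM = √163, EM = 11, by the inverse law of cosines:
  cos(∠EJM) = (JE² + JM² - EM²) / (2·JE·JM)
  ∠EJM = 48.26°

Step 7: From EF = 28.01, EJ = 14, FJ = 15, by the inverse law of cosines:
  cos(∠FEJ) = (EF² + EJ² - FJ²) / (2·EF·EJ)
  ∠FEJ = 15.53°

Step 8: From KF = 24.07, KJ = 11, FJ = 15, by the inverse law of cosines:
  cos(∠FKJ) = (KF² + KJ² - FJ²) / (2·KF·KJ)
  ∠FKJ = 26.15°

Step 9: From ME = 11, MJ = √163, EJ = 14, by the inverse law of cosines:
  cos(∠EMJ) = (ME² + MJ² - EJ²) / (2·ME·MJ)
  ∠EMJ = 71.74°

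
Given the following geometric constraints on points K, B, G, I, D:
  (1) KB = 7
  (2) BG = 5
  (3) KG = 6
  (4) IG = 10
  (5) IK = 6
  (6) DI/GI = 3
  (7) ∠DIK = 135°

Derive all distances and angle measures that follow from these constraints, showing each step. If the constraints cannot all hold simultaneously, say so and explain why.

The constraints are consistent.

From the given relations:
  DI = 3·GI = 3·10 = 30

Step 1: From KI = 6, ID = 30, and ∠KID = 135°, by the law of cosines:
  KD² = KI² + ID² - 2·KI·ID·cos(135°) = 36 + 900 + 254.6 = 1191
  KD ≈ 34.5

Step 2: From KB = 7, KG = 6, BG = 5, by the inverse law of cosines:
  cos(∠BKG) = (KB² + KG² - BG²) / (2·KB·KG)
  ∠BKG = 44.42°

Step 3: From KG = 6, KI = 6, GI = 10, by the inverse law of cosines:
  cos(∠GKI) = (KG² + KI² - GI²) / (2·KG·KI)
  ∠GKI = 112.89°

Step 4: From BG = 5, BK = 7, GK = 6, by the inverse law of cosines:
  cos(∠GBK) = (BG² + BK² - GK²) / (2·BG·BK)
  ∠GBK = 57.12°

Step 5: From GB = 5, GK = 6, BK = 7, by the inverse law of cosines:
  cos(∠BGK) = (GB² + GK² - BK²) / (2·GB·GK)
  ∠BGK = 78.46°

Step 6: From GI = 10, GK = 6, IK = 6, by the inverse law of cosines:
  cos(∠IGK) = (GI² + GK² - IK²) / (2·GI·GK)
  ∠IGK = 33.56°

Step 7: From IG = 10, IK = 6, GK = 6, by the inverse law of cosines:
  cos(∠GIK) = (IG² + IK² - GK²) / (2·IG·IK)
  ∠GIK = 33.56°

Step 8: From KD = 34.5, KI = 6, DI = 30, by the inverse law of cosines:
  cos(∠DKI) = (KD² + KI² - DI²) / (2·KD·KI)
  ∠DKI = 37.94°

Step 9: From DI = 30, DK = 34.5, IK = 6, by the inverse law of cosines:
  cos(∠IDK) = (DI² + DK² - IK²) / (2·DI·DK)
  ∠IDK = 7.06°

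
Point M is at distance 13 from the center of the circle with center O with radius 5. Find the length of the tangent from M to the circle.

The tangent, radius, and line from the external point to the center form a right triangle.
The right angle is where the tangent meets the radius.
By the Pythagorean theorem: tangent² + 5² = 13²
tangent² = 169 - 25 = 144
tangent = 12

12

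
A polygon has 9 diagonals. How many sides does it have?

Using d = n(n - 3)/2, we solve 9 = n(n - 3)/2.
So n(n - 3) = 18.
Testing n = 6: 6 * 3 = 18 = 18. Correct.
The polygon has 6 sides.

6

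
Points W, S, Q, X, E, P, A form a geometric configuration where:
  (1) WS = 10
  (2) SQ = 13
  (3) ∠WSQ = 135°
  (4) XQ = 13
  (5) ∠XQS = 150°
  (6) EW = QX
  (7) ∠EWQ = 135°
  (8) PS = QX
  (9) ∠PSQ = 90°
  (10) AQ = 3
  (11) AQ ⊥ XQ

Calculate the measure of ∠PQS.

From the given relations: PS = QX = 13.
Step 1: By the law of cosines on triangle QSP: QP² = 13² + 13² − 2·13·13·cos(90°) = 338, so QP = 13·√2.
Step 2: By the inverse law of cosines on triangle PQS: cos(∠PQS) = ((13·√2)² + 13² − 13²) / (2·13·√2·13) = 338/478 = 0.7071, so ∠PQS = 45°.

Therefore, the measure of angle ∠PQS = 45°.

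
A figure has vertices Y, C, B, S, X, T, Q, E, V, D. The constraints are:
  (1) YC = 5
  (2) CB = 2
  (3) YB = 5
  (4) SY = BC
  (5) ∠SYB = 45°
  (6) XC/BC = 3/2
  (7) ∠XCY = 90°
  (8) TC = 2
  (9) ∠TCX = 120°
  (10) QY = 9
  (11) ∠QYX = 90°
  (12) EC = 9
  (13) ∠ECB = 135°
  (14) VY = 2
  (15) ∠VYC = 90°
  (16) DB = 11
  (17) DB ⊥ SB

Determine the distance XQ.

From the given relations: XC = 3/2·BC = 3/2·2 = 3.
Step 1: By the law of cosines on triangle XCY: XY² = 3² + 5² − 2·3·5·cos(90°) = 34, so XY = √34.
Step 2: By the law of cosines on triangle XYQ: XQ² = √34² + 9² − 2·√34·9·cos(90°) = 115, so XQ = √115.

Therefore, the length of XQ = √115.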